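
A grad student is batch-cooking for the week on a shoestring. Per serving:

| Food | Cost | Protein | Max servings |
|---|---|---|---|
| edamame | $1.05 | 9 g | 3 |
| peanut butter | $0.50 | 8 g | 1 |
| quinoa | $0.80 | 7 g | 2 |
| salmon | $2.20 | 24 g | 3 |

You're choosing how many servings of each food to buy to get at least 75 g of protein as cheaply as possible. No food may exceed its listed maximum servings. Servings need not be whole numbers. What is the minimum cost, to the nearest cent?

Cost per g of protein: peanut butter $0.0625, salmon $0.0917, quinoa $0.1143, edamame $0.1167.
Take 1 serving of peanut butter: +8.0 g protein for $0.50 (total $0.50, still need 67.0 g).
Take 2.792 servings of salmon: +67.0 g protein for $6.14 (total $6.64, still need 0.0 g).
Greedy by cheapest-per-g is optimal for a single linear constraint, so the minimum cost is $6.64.

$6.64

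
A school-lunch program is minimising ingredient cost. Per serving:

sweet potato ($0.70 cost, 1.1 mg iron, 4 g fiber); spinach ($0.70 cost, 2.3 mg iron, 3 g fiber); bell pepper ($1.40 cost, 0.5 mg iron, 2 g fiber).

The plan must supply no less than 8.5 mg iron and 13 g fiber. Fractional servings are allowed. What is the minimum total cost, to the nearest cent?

Minimising a linear cost over {iron ≥ 8.5, fiber ≥ 13, servings ≥ 0} — the optimum is at a vertex, using one or two foods.
sweet potato only: max(8.5/1.1, 13/4) = 7.727 servings → $5.41.
spinach only: max(8.5/2.3, 13/3) = 4.333 servings → $3.03.
bell pepper only: max(8.5/0.5, 13/2) = 17 servings → $23.80.
sweet potato + spinach with both tight: 0.7458 servings and 3.339 servings → $2.86.
sweet potato + bell pepper: intersection lies outside the first quadrant.
spinach + bell pepper with both tight: 3.387 servings and 1.419 servings → $4.36.
So the least-cost plan costs $2.86.

$2.86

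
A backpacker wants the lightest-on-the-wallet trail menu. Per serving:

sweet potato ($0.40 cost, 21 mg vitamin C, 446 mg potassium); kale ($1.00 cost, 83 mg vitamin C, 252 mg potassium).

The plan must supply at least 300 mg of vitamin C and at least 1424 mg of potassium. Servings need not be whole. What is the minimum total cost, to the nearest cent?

$3.81

This is a tiny linear program; its minimum lies at a vertex of the feasible set. List the vertices and price them.
sweet potato only: max(300/21, 1424/446) = 14.29 servings → $5.71.
kale only: max(300/83, 1424/252) = 5.651 servings → $5.65.
sweet potato + kale with both tight: 1.342 servings and 3.275 servings → $3.81.
So the least-cost plan costs $3.81.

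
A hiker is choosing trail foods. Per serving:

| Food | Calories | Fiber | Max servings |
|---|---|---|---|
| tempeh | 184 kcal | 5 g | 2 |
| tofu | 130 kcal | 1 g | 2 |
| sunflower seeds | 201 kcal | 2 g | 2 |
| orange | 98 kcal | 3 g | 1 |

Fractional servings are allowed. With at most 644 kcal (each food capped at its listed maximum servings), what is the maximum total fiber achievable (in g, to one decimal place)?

14.8 g

Fiber per kcal: orange 0.03061, tempeh 0.02717, sunflower seeds 0.00995, tofu 0.007692.
Take 1 serving of orange: uses 98 kcal, +3.0 g fiber (running total 3.0 g).
Take 2 servings of tempeh: uses 368 kcal, +10.0 g fiber (running total 13.0 g).
Take 0.8856 servings of sunflower seeds: uses 178 kcal, +1.8 g fiber (running total 14.8 g).
Greedy by best ratio exhausts the calories allowance optimally: 14.8 g.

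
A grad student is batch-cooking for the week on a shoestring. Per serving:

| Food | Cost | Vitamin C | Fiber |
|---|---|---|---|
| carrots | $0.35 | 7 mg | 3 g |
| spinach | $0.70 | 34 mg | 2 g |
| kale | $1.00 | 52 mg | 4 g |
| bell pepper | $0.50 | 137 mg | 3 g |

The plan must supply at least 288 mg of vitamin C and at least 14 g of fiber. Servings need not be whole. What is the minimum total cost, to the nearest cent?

Check every corner: each single food scaled to meet both minima, and each pair solved so both constraints bind.
carrots only: max(288/7, 14/3) = 41.14 servings → $14.40.
spinach only: max(288/34, 14/2) = 8.471 servings → $5.93.
kale only: max(288/52, 14/4) = 5.538 servings → $5.54.
bell pepper only: max(288/137, 14/3) = 4.667 servings → $2.33.
carrots + spinach with both targets exact would need a negative amount; discard.
carrots + kale: the both-tight solution has a negative serving — not a feasible corner.
carrots + bell pepper with both tight: 2.703 servings and 1.964 servings → $1.93.
spinach + kale: intersection lies outside the first quadrant.
spinach + bell pepper with both tight: 6.128 servings and 0.5814 servings → $4.58.
kale + bell pepper with both tight: 2.689 servings and 1.082 servings → $3.23.
Cheapest feasible corner: $1.93.

$1.93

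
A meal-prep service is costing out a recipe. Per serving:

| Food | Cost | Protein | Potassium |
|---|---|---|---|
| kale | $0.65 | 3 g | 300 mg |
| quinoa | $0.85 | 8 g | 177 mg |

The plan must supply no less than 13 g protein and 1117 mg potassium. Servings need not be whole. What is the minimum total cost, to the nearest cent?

$2.56

The cheapest plan sits at a corner of the feasible region — with two constraints it uses at most two foods.
kale only: max(13/3, 1117/300) = 4.333 servings → $2.82.
quinoa only: max(13/8, 1117/177) = 6.311 servings → $5.36.
kale + quinoa with both tight: 3.55 servings and 0.2937 servings → $2.56.
So the least-cost plan costs $2.56.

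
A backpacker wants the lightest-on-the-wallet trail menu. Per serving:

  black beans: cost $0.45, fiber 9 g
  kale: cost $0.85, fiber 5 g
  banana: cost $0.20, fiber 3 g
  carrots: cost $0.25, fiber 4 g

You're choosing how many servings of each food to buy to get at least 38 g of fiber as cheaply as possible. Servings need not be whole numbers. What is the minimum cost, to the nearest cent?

Cost per g of fiber: black beans $0.0500, carrots $0.0625, banana $0.0667, kale $0.1700.
With no serving limits, use only black beans: 38 g / 9 g = 4.222 servings × $0.45 = $1.90.

$1.90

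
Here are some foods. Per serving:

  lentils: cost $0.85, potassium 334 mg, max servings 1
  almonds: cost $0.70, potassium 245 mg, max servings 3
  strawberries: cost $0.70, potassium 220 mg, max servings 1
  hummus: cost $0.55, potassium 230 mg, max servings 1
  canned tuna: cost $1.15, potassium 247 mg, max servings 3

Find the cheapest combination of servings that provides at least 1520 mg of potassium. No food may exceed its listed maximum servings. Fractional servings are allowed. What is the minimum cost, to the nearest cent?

$4.20

Cost per mg of potassium: hummus $0.0024, lentils $0.0025, almonds $0.0029, strawberries $0.0032, canned tuna $0.0047.
Take 1 serving of hummus: +230.0 mg potassium for $0.55 (total $0.55, still need 1290.0 mg).
Take 1 serving of lentils: +334.0 mg potassium for $0.85 (total $1.40, still need 956.0 mg).
Take 3 servings of almonds: +735.0 mg potassium for $2.10 (total $3.50, still need 221.0 mg).
Take 1 serving of strawberries: +220.0 mg potassium for $0.70 (total $4.20, still need 1.0 mg).
Take 0.004049 servings of canned tuna: +1.0 mg potassium for $0.00 (total $4.20, still need 0.0 mg).
Greedy by cheapest-per-mg is optimal for a single linear constraint, so the minimum cost is $4.20.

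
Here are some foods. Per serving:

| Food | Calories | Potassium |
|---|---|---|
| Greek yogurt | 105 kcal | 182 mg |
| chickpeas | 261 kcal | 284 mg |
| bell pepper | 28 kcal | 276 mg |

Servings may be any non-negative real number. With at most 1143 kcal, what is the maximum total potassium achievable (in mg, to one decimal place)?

11266.7 mg

Potassium per kcal: bell pepper 9.857, Greek yogurt 1.733, chickpeas 1.088.
With no serving limits, spend the whole calories allowance on bell pepper: 1143 kcal / 28 kcal × 276 mg = 11266.7 mg.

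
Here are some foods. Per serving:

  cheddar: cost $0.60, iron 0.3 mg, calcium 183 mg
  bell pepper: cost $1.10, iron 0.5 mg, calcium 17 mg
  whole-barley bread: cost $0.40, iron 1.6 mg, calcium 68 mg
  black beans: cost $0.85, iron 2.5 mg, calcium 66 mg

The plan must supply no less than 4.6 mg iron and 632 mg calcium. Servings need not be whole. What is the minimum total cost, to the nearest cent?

This is a tiny linear program; its minimum lies at a vertex of the feasible set. List the vertices and price them.
cheddar only: max(4.6/0.3, 632/183) = 15.33 servings → $9.20.
bell pepper only: max(4.6/0.5, 632/17) = 37.18 servings → $40.89.
whole-barley bread only: max(4.6/1.6, 632/68) = 9.294 servings → $3.72.
black beans only: max(4.6/2.5, 632/66) = 9.576 servings → $8.14.
cheddar + bell pepper with both tight: 2.752 servings and 7.549 servings → $9.95.
cheddar + whole-barley bread with both tight: 2.564 servings and 2.394 servings → $2.50.
cheddar + black beans with both tight: 2.916 servings and 1.49 servings → $3.02.
bell pepper + whole-barley bread with both targets exact would need a negative amount; discard.
bell pepper + black beans: the both-tight solution has a negative serving — not a feasible corner.
whole-barley bread + black beans with both targets exact would need a negative amount; discard.
Cheapest feasible corner: $2.50.

$2.50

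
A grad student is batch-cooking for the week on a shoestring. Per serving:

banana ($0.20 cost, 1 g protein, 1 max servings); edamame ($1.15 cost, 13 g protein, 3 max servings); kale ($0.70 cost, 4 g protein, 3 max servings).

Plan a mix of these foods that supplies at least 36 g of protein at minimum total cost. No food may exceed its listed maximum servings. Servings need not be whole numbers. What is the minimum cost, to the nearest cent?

Cost per g of protein: edamame $0.0885, kale $0.1750, banana $0.2000.
Take 2.769 servings of edamame: +36.0 g protein for $3.18 (total $3.18, still need 0.0 g).
Filling from the cheapest source first is optimal under one linear minimum: $3.18.

$3.18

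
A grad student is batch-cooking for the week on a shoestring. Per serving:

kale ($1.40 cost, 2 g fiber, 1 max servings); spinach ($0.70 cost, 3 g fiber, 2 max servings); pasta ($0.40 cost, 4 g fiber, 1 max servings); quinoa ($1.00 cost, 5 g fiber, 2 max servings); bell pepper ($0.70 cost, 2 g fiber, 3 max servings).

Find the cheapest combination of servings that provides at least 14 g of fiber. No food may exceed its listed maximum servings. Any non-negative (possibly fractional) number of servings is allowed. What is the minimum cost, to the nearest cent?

Cost per g of fiber: pasta $0.1000, quinoa $0.2000, spinach $0.2333, bell pepper $0.3500, kale $0.7000.
Take 1 serving of pasta: +4.0 g fiber for $0.40 (total $0.40, still need 10.0 g).
Take 2 servings of quinoa: +10.0 g fiber for $2.00 (total $2.40, still need 0.0 g).
Greedy by cheapest-per-g is optimal for a single linear constraint, so the minimum cost is $2.40.

$2.40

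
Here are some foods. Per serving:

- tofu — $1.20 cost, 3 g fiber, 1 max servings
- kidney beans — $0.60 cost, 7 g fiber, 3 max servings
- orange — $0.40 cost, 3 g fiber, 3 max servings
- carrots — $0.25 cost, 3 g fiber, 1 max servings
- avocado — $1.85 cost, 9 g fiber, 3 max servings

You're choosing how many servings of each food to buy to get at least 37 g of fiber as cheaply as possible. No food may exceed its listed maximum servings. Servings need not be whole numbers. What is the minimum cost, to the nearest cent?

$4.07

Cost per g of fiber: carrots $0.0833, kidney beans $0.0857, orange $0.1333, avocado $0.2056, tofu $0.4000.
Take 1 serving of carrots: +3.0 g fiber for $0.25 (total $0.25, still need 34.0 g).
Take 3 servings of kidney beans: +21.0 g fiber for $1.80 (total $2.05, still need 13.0 g).
Take 3 servings of orange: +9.0 g fiber for $1.20 (total $3.25, still need 4.0 g).
Take 0.4444 servings of avocado: +4.0 g fiber for $0.82 (total $4.07, still need 0.0 g).
Greedy by cheapest-per-g is optimal for a single linear constraint, so the minimum cost is $4.07.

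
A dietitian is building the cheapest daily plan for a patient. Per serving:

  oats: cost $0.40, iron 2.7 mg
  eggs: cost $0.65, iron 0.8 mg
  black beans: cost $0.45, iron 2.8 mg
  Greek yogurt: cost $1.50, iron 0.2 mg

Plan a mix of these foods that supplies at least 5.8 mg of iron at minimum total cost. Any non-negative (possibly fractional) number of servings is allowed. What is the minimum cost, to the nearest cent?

Cost per mg of iron: oats $0.1481, black beans $0.1607, eggs $0.8125, Greek yogurt $7.5000.
With no serving limits, use only oats: 5.8 mg / 2.7 mg = 2.148 servings × $0.40 = $0.86.

$0.86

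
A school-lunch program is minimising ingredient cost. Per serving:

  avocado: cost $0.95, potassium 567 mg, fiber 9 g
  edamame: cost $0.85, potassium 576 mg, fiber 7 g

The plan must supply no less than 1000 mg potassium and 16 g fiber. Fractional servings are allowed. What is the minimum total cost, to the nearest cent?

$1.69

An LP optimum is at a vertex; with two nutrient constraints at most two foods are used. Check each candidate.
avocado only: max(1000/567, 16/9) = 1.778 servings → $1.69.
edamame only: max(1000/576, 16/7) = 2.286 servings → $1.94.
avocado + edamame with both targets exact would need a negative amount; discard.
Cheapest feasible corner: $1.69.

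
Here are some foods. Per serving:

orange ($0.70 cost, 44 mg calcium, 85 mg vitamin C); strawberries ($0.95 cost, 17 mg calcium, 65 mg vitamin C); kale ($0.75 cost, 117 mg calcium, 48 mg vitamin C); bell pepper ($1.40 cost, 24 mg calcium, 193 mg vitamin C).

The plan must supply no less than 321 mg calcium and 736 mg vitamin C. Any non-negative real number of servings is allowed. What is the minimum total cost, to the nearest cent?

With two linear requirements the optimum uses one or two foods; enumerate the corners.
orange only: max(321/44, 736/85) = 8.659 servings → $6.06.
strawberries only: max(321/17, 736/65) = 18.88 servings → $17.94.
kale only: max(321/117, 736/48) = 15.33 servings → $11.50.
bell pepper only: max(321/24, 736/193) = 13.38 servings → $18.73.
orange + strawberries with both tight: 5.903 servings and 3.604 servings → $7.56.
orange + kale: the both-tight solution has a negative serving — not a feasible corner.
orange + bell pepper with both tight: 6.864 servings and 0.7903 servings → $5.91.
strawberries + kale with both tight: 10.41 servings and 1.23 servings → $10.82.
strawberries + bell pepper with both targets exact would need a negative amount; discard.
kale + bell pepper with both tight: 2.067 servings and 3.299 servings → $6.17.
Cheapest feasible corner: $5.91.

$5.91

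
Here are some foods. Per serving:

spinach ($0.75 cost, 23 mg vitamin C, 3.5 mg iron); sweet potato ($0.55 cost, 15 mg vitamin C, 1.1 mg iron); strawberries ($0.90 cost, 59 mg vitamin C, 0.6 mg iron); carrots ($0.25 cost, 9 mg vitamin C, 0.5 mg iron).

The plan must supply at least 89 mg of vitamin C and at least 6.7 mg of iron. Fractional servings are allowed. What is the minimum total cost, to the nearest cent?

With two linear requirements the optimum uses one or two foods; enumerate the corners.
spinach only: max(89/23, 6.7/3.5) = 3.87 servings → $2.90.
sweet potato only: max(89/15, 6.7/1.1) = 6.091 servings → $3.35.
strawberries only: max(89/59, 6.7/0.6) = 11.17 servings → $10.05.
carrots only: max(89/9, 6.7/0.5) = 13.4 servings → $3.35.
spinach + sweet potato with both tight: 0.09559 servings and 5.787 servings → $3.25.
spinach + strawberries with both tight: 1.774 servings and 0.8168 servings → $2.07.
spinach + carrots with both tight: 0.79 servings and 7.87 servings → $2.56.
sweet potato + strawberries with both targets exact would need a negative amount; discard.
sweet potato + carrots: intersection lies outside the first quadrant.
strawberries + carrots with both targets exact would need a negative amount; discard.
Cheapest feasible corner: $2.07.

$2.07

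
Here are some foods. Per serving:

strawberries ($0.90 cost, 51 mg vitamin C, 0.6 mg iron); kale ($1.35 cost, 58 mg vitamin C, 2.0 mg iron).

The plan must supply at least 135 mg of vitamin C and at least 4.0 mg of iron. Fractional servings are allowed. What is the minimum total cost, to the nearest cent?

A basic optimal solution has at most two foods positive. Try each food alone and each pair with both targets met exactly.
strawberries only: max(135/51, 4.0/0.6) = 6.667 servings → $6.00.
kale only: max(135/58, 4.0/2.0) = 2.328 servings → $3.14.
strawberries + kale with both tight: 0.5655 servings and 1.83 servings → $2.98.
So the least-cost plan costs $2.98.

$2.98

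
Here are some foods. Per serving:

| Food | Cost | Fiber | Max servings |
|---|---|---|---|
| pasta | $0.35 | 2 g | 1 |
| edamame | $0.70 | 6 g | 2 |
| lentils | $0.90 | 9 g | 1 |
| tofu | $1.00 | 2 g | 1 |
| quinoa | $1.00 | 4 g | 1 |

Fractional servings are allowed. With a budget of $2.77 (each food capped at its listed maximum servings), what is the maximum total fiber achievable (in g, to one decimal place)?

23.5 g

Fiber per dollar: lentils 10, edamame 8.571, pasta 5.714, quinoa 4, tofu 2.
Take 1 serving of lentils: spends $0.90, +9.0 g fiber (running total 9.0 g).
Take 2 servings of edamame: spends $1.40, +12.0 g fiber (running total 21.0 g).
Take 1 serving of pasta: spends $0.35, +2.0 g fiber (running total 23.0 g).
Take 0.12 servings of quinoa: spends $0.12, +0.5 g fiber (running total 23.5 g).
Greedy by best ratio exhausts the cost allowance optimally: 23.5 g.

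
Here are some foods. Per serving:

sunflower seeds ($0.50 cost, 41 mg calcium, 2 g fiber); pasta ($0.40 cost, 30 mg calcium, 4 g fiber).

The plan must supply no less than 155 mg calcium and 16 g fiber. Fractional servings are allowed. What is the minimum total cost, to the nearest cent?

$2.00

For a min-cost LP with two ≥-constraints, a basic feasible solution has at most two positive variables.
sunflower seeds only: max(155/41, 16/2) = 8 servings → $4.00.
pasta only: max(155/30, 16/4) = 5.167 servings → $2.07.
sunflower seeds + pasta with both tight: 1.346 servings and 3.327 servings → $2.00.
Cheapest feasible corner: $2.00.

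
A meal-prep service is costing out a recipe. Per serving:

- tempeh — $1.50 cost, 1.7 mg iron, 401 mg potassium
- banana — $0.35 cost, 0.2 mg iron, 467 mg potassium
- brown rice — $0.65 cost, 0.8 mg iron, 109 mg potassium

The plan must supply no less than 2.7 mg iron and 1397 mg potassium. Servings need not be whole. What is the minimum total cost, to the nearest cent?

$2.63

Minimising a linear cost over {iron ≥ 2.7, potassium ≥ 1397, servings ≥ 0} — the optimum is at a vertex, using one or two foods.
tempeh only: max(2.7/1.7, 1397/401) = 3.484 servings → $5.23.
banana only: max(2.7/0.2, 1397/467) = 13.5 servings → $4.72.
brown rice only: max(2.7/0.8, 1397/109) = 12.82 servings → $8.33.
tempeh + banana with both tight: 1.375 servings and 1.811 servings → $2.70.
tempeh + brown rice: the both-tight solution has a negative serving — not a feasible corner.
banana + brown rice with both tight: 2.34 servings and 2.79 servings → $2.63.
Cheapest feasible corner: $2.63.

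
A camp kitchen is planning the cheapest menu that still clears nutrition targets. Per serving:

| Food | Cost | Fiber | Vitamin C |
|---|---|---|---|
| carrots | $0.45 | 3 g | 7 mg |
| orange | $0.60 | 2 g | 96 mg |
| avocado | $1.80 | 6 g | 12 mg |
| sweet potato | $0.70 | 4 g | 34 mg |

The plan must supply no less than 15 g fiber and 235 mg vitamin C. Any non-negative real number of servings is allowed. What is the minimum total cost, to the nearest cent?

$2.91

For a min-cost LP with two ≥-constraints, a basic feasible solution has at most two positive variables.
carrots only: max(15/3, 235/7) = 33.57 servings → $15.11.
orange only: max(15/2, 235/96) = 7.5 servings → $4.50.
avocado only: max(15/6, 235/12) = 19.58 servings → $35.25.
sweet potato only: max(15/4, 235/34) = 6.912 servings → $4.84.
carrots + orange with both tight: 3.54 servings and 2.19 servings → $2.91.
carrots + avocado: intersection lies outside the first quadrant.
carrots + sweet potato: intersection lies outside the first quadrant.
orange + avocado with both tight: 2.228 servings and 1.757 servings → $4.50.
orange + sweet potato with both tight: 1.361 servings and 3.07 servings → $2.97.
avocado + sweet potato with both targets exact would need a negative amount; discard.
Cheapest feasible corner: $2.91.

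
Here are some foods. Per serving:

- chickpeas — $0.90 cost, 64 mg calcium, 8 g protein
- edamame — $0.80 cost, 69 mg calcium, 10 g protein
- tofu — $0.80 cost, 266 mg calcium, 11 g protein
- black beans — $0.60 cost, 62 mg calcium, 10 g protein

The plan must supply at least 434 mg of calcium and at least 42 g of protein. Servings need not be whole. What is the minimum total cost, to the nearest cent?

$2.64

For a min-cost LP with two ≥-constraints, a basic feasible solution has at most two positive variables.
chickpeas only: max(434/64, 42/8) = 6.781 servings → $6.10.
edamame only: max(434/69, 42/10) = 6.29 servings → $5.03.
tofu only: max(434/266, 42/11) = 3.818 servings → $3.05.
black beans only: max(434/62, 42/10) = 7 servings → $4.20.
chickpeas + edamame: the both-tight solution has a negative serving — not a feasible corner.
chickpeas + tofu with both tight: 4.493 servings and 0.5506 servings → $4.48.
chickpeas + black beans: intersection lies outside the first quadrant.
edamame + tofu with both tight: 3.366 servings and 0.7585 servings → $3.30.
edamame + black beans: the both-tight solution has a negative serving — not a feasible corner.
tofu + black beans with both tight: 0.8777 servings and 3.235 servings → $2.64.
So the least-cost plan costs $2.64.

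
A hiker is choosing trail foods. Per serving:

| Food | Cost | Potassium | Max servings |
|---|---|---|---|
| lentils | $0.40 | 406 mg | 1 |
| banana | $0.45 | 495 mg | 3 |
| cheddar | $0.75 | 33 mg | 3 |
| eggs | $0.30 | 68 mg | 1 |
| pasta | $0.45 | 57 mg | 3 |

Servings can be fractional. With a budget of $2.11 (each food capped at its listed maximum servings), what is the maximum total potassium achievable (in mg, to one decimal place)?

Potassium per dollar: banana 1100, lentils 1015, eggs 226.7, pasta 126.7, cheddar 44.
Take 3 servings of banana: spends $1.35, +1485.0 mg potassium (running total 1485.0 mg).
Take 1 serving of lentils: spends $0.40, +406.0 mg potassium (running total 1891.0 mg).
Take 1 serving of eggs: spends $0.30, +68.0 mg potassium (running total 1959.0 mg).
Take 0.1333 servings of pasta: spends $0.06, +7.6 mg potassium (running total 1966.6 mg).
Greedy by best ratio exhausts the cost allowance optimally: 1966.6 mg.

1966.6 mg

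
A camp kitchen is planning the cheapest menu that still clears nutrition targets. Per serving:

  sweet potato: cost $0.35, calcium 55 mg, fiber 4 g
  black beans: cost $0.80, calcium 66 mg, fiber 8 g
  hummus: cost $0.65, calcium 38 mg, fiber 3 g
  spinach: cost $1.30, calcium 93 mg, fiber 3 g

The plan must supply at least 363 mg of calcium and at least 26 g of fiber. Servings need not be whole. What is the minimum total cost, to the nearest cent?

The cheapest plan sits at a corner of the feasible region — with two constraints it uses at most two foods.
sweet potato only: max(363/55, 26/4) = 6.6 servings → $2.31.
black beans only: max(363/66, 26/8) = 5.5 servings → $4.40.
hummus only: max(363/38, 26/3) = 9.553 servings → $6.21.
spinach only: max(363/93, 26/3) = 8.667 servings → $11.27.
sweet potato + black beans: intersection lies outside the first quadrant.
sweet potato + hummus with both targets exact would need a negative amount; discard.
sweet potato + spinach with both tight: 6.42 servings and 0.1063 servings → $2.39.
black beans + hummus: intersection lies outside the first quadrant.
black beans + spinach with both tight: 2.434 servings and 2.176 servings → $4.78.
hummus + spinach with both tight: 8.055 servings and 0.6121 servings → $6.03.
Cheapest feasible corner: $2.31.

$2.31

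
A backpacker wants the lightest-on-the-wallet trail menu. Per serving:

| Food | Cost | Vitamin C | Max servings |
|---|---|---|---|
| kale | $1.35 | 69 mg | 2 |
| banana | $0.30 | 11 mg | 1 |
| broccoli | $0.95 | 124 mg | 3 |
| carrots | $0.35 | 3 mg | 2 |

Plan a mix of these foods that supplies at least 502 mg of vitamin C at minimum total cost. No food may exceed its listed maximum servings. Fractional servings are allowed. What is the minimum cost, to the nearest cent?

Cost per mg of vitamin C: broccoli $0.0077, kale $0.0196, banana $0.0273, carrots $0.1167.
Take 3 servings of broccoli: +372.0 mg vitamin C for $2.85 (total $2.85, still need 130.0 mg).
Take 1.884 servings of kale: +130.0 mg vitamin C for $2.54 (total $5.39, still need 0.0 mg).
Greedy by cheapest-per-mg is optimal for a single linear constraint, so the minimum cost is $5.39.

$5.39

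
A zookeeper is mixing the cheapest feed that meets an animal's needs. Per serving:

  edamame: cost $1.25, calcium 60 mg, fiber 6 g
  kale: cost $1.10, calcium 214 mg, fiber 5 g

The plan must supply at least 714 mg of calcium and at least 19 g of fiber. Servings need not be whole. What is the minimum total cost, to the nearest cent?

$4.14

An LP optimum is at a vertex; with two nutrient constraints at most two foods are used. Check each candidate.
edamame only: max(714/60, 19/6) = 11.9 servings → $14.88.
kale only: max(714/214, 19/5) = 3.8 servings → $4.18.
edamame + kale with both tight: 0.5041 servings and 3.195 servings → $4.14.
The minimum over all feasible corners is $4.14.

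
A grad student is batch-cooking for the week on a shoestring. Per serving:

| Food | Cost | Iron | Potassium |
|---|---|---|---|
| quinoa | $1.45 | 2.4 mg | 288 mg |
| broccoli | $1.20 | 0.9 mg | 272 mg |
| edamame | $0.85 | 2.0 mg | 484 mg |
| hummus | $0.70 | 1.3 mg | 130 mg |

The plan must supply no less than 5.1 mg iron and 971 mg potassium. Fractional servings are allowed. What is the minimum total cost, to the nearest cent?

Check every corner: each single food scaled to meet both minima, and each pair solved so both constraints bind.
quinoa only: max(5.1/2.4, 971/288) = 3.372 servings → $4.89.
broccoli only: max(5.1/0.9, 971/272) = 5.667 servings → $6.80.
edamame only: max(5.1/2.0, 971/484) = 2.55 servings → $2.17.
hummus only: max(5.1/1.3, 971/130) = 7.469 servings → $5.23.
quinoa + broccoli with both tight: 1.304 servings and 2.189 servings → $4.52.
quinoa + edamame with both tight: 0.8989 servings and 1.471 servings → $2.55.
quinoa + hummus: intersection lies outside the first quadrant.
broccoli + edamame with both targets exact would need a negative amount; discard.
broccoli + hummus with both tight: 2.533 servings and 2.169 servings → $4.56.
edamame + hummus with both tight: 1.623 servings and 1.426 servings → $2.38.
Cheapest feasible corner: $2.17.

$2.17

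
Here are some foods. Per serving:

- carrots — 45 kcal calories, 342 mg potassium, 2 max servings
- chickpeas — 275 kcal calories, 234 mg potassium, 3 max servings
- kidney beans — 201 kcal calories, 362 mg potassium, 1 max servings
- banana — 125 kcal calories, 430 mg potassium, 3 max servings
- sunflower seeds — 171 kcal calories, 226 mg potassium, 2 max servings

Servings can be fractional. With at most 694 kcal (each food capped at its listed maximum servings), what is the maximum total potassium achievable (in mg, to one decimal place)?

2373.0 mg

Potassium per kcal: carrots 7.6, banana 3.44, kidney beans 1.801, sunflower seeds 1.322, chickpeas 0.8509.
Take 2 servings of carrots: uses 90 kcal, +684.0 mg potassium (running total 684.0 mg).
Take 3 servings of banana: uses 375 kcal, +1290.0 mg potassium (running total 1974.0 mg).
Take 1 serving of kidney beans: uses 201 kcal, +362.0 mg potassium (running total 2336.0 mg).
Take 0.1637 servings of sunflower seeds: uses 28 kcal, +37.0 mg potassium (running total 2373.0 mg).
Filling greedily by potassium-per-kcal is optimal for one linear limit, giving 2373.0 mg.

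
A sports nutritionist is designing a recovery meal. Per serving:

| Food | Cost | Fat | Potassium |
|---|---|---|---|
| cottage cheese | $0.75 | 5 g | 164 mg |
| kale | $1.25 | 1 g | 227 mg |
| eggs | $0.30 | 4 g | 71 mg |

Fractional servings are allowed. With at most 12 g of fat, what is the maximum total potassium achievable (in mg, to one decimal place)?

2724.0 mg

Potassium per g fat: kale 227, cottage cheese 32.8, eggs 17.75.
With no serving limits, spend the whole fat allowance on kale: 12 g / 1 g × 227 mg = 2724.0 mg.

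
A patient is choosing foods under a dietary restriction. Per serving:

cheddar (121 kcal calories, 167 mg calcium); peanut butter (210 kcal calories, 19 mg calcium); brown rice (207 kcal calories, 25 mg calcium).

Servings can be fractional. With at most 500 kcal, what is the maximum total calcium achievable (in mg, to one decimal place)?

Calcium per kcal: cheddar 1.38, brown rice 0.1208, peanut butter 0.09048.
With no serving limits, spend the whole calories allowance on cheddar: 500 kcal / 121 kcal × 167 mg = 690.1 mg.

690.1 mg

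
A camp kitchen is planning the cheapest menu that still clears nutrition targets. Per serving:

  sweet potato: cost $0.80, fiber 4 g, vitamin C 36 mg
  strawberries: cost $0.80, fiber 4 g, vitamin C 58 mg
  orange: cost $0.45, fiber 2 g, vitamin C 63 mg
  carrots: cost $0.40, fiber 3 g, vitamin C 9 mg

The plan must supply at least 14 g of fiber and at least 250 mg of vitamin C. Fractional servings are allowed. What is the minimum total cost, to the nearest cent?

$2.54

This is a tiny linear program; its minimum lies at a vertex of the feasible set. List the vertices and price them.
sweet potato only: max(14/4, 250/36) = 6.944 servings → $5.56.
strawberries only: max(14/4, 250/58) = 4.31 servings → $3.45.
orange only: max(14/2, 250/63) = 7 servings → $3.15.
carrots only: max(14/3, 250/9) = 27.78 servings → $11.11.
sweet potato + strawberries: intersection lies outside the first quadrant.
sweet potato + orange with both tight: 2.122 servings and 2.756 servings → $2.94.
sweet potato + carrots: the both-tight solution has a negative serving — not a feasible corner.
strawberries + orange with both tight: 2.809 servings and 1.382 servings → $2.87.
strawberries + carrots: intersection lies outside the first quadrant.
orange + carrots with both tight: 3.649 servings and 2.234 servings → $2.54.
So the least-cost plan costs $2.54.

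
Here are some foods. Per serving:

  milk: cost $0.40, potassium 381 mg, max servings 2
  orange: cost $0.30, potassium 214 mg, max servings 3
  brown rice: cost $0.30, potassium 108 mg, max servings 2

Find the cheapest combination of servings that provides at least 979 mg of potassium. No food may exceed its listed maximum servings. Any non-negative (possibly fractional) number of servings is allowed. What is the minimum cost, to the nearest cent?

$1.10

Cost per mg of potassium: milk $0.0010, orange $0.0014, brown rice $0.0028.
Take 2 servings of milk: +762.0 mg potassium for $0.80 (total $0.80, still need 217.0 mg).
Take 1.014 servings of orange: +217.0 mg potassium for $0.30 (total $1.10, still need 0.0 mg).
Greedy by cheapest-per-mg is optimal for a single linear constraint, so the minimum cost is $1.10.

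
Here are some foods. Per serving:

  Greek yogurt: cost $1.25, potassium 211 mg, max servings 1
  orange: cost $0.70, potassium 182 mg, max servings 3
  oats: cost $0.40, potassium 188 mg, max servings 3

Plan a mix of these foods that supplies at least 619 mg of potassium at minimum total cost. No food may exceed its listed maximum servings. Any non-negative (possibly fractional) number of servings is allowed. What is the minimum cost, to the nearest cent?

$1.41

Cost per mg of potassium: oats $0.0021, orange $0.0038, Greek yogurt $0.0059.
Take 3 servings of oats: +564.0 mg potassium for $1.20 (total $1.20, still need 55.0 mg).
Take 0.3022 servings of orange: +55.0 mg potassium for $0.21 (total $1.41, still need 0.0 mg).
Greedy by cheapest-per-mg is optimal for a single linear constraint, so the minimum cost is $1.41.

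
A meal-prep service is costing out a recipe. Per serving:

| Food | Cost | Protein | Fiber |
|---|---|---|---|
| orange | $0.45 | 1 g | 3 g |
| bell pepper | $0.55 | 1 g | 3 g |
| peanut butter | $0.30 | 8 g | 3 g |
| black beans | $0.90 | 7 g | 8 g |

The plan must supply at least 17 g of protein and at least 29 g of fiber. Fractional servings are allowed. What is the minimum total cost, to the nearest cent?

$2.90

An LP optimum is at a vertex; with two nutrient constraints at most two foods are used. Check each candidate.
orange only: max(17/1, 29/3) = 17 servings → $7.65.
bell pepper only: max(17/1, 29/3) = 17 servings → $9.35.
peanut butter only: max(17/8, 29/3) = 9.667 servings → $2.90.
black beans only: max(17/7, 29/8) = 3.625 servings → $3.26.
orange + bell pepper (both tight): parallel constraints — no distinct corner.
orange + peanut butter with both tight: 8.619 servings and 1.048 servings → $4.19.
orange + black beans with both tight: 5.154 servings and 1.692 servings → $3.84.
bell pepper + peanut butter with both tight: 8.619 servings and 1.048 servings → $5.05.
bell pepper + black beans with both tight: 5.154 servings and 1.692 servings → $4.36.
peanut butter + black beans with both targets exact would need a negative amount; discard.
Cheapest feasible corner: $2.90.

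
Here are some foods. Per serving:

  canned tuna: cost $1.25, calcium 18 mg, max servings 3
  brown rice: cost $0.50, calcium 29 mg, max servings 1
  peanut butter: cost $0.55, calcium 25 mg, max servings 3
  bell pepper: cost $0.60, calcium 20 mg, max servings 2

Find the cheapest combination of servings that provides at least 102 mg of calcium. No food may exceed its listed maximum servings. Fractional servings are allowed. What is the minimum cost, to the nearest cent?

Cost per mg of calcium: brown rice $0.0172, peanut butter $0.0220, bell pepper $0.0300, canned tuna $0.0694.
Take 1 serving of brown rice: +29.0 mg calcium for $0.50 (total $0.50, still need 73.0 mg).
Take 2.92 servings of peanut butter: +73.0 mg calcium for $1.61 (total $2.11, still need 0.0 mg).
Greedy by cheapest-per-mg is optimal for a single linear constraint, so the minimum cost is $2.11.

$2.11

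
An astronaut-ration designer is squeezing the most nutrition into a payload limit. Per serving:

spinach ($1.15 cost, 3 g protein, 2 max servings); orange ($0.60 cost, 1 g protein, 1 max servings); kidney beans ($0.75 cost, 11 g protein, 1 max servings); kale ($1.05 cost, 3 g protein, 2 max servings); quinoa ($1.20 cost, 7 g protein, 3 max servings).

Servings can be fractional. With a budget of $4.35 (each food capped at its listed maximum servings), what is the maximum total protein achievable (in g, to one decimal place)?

32.0 g

Protein per dollar: kidney beans 14.67, quinoa 5.833, kale 2.857, spinach 2.609, orange 1.667.
Take 1 serving of kidney beans: spends $0.75, +11.0 g protein (running total 11.0 g).
Take 3 servings of quinoa: spends $3.60, +21.0 g protein (running total 32.0 g).
Filling greedily by protein-per-dollar is optimal for one linear limit, giving 32.0 g.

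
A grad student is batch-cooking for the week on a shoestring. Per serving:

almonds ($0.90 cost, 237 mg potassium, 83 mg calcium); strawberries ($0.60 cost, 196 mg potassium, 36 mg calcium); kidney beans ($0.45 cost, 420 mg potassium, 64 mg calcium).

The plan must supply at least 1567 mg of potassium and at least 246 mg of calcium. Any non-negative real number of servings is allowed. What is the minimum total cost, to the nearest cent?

This is a tiny linear program; its minimum lies at a vertex of the feasible set. List the vertices and price them.
almonds only: max(1567/237, 246/83) = 6.612 servings → $5.95.
strawberries only: max(1567/196, 246/36) = 7.995 servings → $4.80.
kidney beans only: max(1567/420, 246/64) = 3.844 servings → $1.73.
almonds + strawberries: the both-tight solution has a negative serving — not a feasible corner.
almonds + kidney beans with both tight: 0.154 servings and 3.644 servings → $1.78.
strawberries + kidney beans with both tight: 1.177 servings and 3.182 servings → $2.14.
The minimum over all feasible corners is $1.73.

$1.73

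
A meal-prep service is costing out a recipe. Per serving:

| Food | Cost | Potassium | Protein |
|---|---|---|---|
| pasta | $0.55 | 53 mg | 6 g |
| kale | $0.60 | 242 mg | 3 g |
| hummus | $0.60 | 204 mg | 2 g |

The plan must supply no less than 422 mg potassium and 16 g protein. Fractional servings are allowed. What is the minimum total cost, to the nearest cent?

$1.89

With two linear requirements the optimum uses one or two foods; enumerate the corners.
pasta only: max(422/53, 16/6) = 7.962 servings → $4.38.
kale only: max(422/242, 16/3) = 5.333 servings → $3.20.
hummus only: max(422/204, 16/2) = 8 servings → $4.80.
pasta + kale with both tight: 2.015 servings and 1.302 servings → $1.89.
pasta + hummus with both tight: 2.165 servings and 1.506 servings → $2.09.
kale + hummus: intersection lies outside the first quadrant.
Cheapest feasible corner: $1.89.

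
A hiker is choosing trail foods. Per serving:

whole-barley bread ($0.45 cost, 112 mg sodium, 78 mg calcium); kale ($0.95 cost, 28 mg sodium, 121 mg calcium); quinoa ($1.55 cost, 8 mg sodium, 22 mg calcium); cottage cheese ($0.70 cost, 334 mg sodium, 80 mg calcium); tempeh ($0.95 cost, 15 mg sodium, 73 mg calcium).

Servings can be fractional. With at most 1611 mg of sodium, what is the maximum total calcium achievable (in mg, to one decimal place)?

7840.2 mg

Calcium per mg sodium: tempeh 4.867, kale 4.321, quinoa 2.75, whole-barley bread 0.6964, cottage cheese 0.2395.
With no serving limits, spend the whole sodium allowance on tempeh: 1611 mg / 15 mg × 73 mg = 7840.2 mg.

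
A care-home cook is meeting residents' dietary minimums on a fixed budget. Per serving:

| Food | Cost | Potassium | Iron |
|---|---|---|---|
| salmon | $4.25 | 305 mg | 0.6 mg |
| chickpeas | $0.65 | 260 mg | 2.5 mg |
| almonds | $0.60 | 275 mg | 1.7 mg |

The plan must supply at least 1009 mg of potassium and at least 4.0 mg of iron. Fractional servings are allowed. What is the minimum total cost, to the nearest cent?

salmon only: max(1009/305, 4.0/0.6) = 6.667 servings → $28.33.
chickpeas only: max(1009/260, 4.0/2.5) = 3.881 servings → $2.52.
almonds only: max(1009/275, 4.0/1.7) = 3.669 servings → $2.20.
salmon + chickpeas with both tight: 2.444 servings and 1.013 servings → $11.05.
salmon + almonds with both tight: 1.741 servings and 1.739 servings → $8.44.
chickpeas + almonds with both targets exact would need a negative amount; discard.
So the least-cost plan costs $2.20.

$2.20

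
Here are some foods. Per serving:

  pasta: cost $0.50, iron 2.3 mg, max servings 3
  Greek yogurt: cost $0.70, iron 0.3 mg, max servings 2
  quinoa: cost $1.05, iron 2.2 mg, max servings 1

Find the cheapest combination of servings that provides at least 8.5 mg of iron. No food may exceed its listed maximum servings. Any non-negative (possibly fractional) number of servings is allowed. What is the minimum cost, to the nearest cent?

Cost per mg of iron: pasta $0.2174, quinoa $0.4773, Greek yogurt $2.3333.
Take 3 servings of pasta: +6.9 mg iron for $1.50 (total $1.50, still need 1.6 mg).
Take 0.7273 servings of quinoa: +1.6 mg iron for $0.76 (total $2.26, still need 0.0 mg).
Greedy by cheapest-per-mg is optimal for a single linear constraint, so the minimum cost is $2.26.

$2.26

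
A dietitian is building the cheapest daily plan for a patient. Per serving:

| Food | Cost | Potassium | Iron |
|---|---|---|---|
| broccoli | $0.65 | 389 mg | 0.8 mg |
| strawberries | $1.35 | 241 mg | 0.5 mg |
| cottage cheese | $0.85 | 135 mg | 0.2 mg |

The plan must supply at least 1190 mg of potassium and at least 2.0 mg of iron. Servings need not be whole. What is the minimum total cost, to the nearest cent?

The cheapest plan sits at a corner of the feasible region — with two constraints it uses at most two foods.
broccoli only: max(1190/389, 2.0/0.8) = 3.059 servings → $1.99.
strawberries only: max(1190/241, 2.0/0.5) = 4.938 servings → $6.67.
cottage cheese only: max(1190/135, 2.0/0.2) = 10 servings → $8.50.
broccoli + strawberries: intersection lies outside the first quadrant.
broccoli + cottage cheese with both tight: 1.06 servings and 5.762 servings → $5.59.
strawberries + cottage cheese with both tight: 1.658 servings and 5.855 servings → $7.22.
Cheapest feasible corner: $1.99.

$1.99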